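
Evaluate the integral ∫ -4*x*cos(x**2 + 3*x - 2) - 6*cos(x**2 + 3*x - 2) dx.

Let u = x**2 + 3*x - 2, so du = (2*x + 3) dx.
Rewriting, the integral becomes -2·∫ cos(u) du = -2·sin(u).
Substituting back, u = x**2 + 3*x - 2.

-2*sin(x**2 + 3*x - 2) + C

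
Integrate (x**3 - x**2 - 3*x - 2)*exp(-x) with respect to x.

Use integration by parts with u = x**3 - x**2 - 3*x - 2, dv = exp(-x) dx, so v = -exp(-x).
Apply parts 3 times (tabular method): alternate signs, differentiate u down to 0, integrate dv up.

(-x**3 - 2*x**2 - x + 1)*exp(-x) + C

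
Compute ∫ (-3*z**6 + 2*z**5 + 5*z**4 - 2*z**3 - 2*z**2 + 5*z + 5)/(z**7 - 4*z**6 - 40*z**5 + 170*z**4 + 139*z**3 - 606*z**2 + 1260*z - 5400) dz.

-9698845*log(z - 5)/6512704 - 337*log(z - 3)/702 + 1121*log(z + 3)/7488 - 29741*log(z + 6)/26136 - 3717*log(z**2 + 4)/174928 - 4029*atan(z/2)/87464 + 18885/(2552*z - 12760) + C

Factor the denominator: (z - 5)**2*(z - 3)*(z + 3)*(z + 6)*(z**2 + 4).
Partial-fraction decomposition: -3*(1239*z + 2686)/(87464*(z**2 + 4)) - 29741/(26136*(z + 6)) + 1121/(7488*(z + 3)) - 337/(702*(z - 3)) - 9698845/(6512704*(z - 5)) - 18885/(2552*(z - 5)**2).
Integrate each term; A/(z−a) gives A·log|z−a|; the (Bz+D)/(z²+p²) term gives a log and an atan.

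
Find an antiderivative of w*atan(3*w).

Use integration by parts with u = arctan(3*w), dv = w dw.
Then du = 3/(9*w**2 + 1) dw.

w**2*atan(3*w)/2 - w/6 + atan(3*w)/18 + C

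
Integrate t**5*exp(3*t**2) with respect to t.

Let u = t², du = 2t dt; rewrite as (1/2)∫ u^2·exp(3u) du.
Now integrate by parts 2 times.

(9*t**4 - 6*t**2 + 2)*exp(3*t**2)/54 + C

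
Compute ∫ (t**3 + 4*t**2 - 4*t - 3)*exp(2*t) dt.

(4*t**3 + 10*t**2 - 26*t + 1)*exp(2*t)/8 + C

Use integration by parts with u = t**3 + 4*t**2 - 4*t - 3, dv = exp(2*t) dt, so v = exp(2*t)/2.
Apply parts 3 times (tabular method): alternate signs, differentiate u down to 0, integrate dv up.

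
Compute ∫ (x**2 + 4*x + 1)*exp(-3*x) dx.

(-9*x**2 - 42*x - 23)*exp(-3*x)/27 + C

Use integration by parts with u = x**2 + 4*x + 1, dv = exp(-3*x) dx, so v = -exp(-3*x)/3.
Apply parts 2 times (tabular method): alternate signs, differentiate u down to 0, integrate dv up.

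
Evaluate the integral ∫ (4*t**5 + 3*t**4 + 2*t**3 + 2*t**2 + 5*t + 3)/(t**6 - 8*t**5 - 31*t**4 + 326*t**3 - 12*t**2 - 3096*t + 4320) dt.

91589*log(t - 6)/96800 + 145*log(t - 3)/56 - 71*log(t - 2)/224 - 1147*log(t + 4)/1400 + 10847*log(t + 5)/6776 - 11843/(440*t - 2640) + C

Factor the denominator: (t - 6)**2*(t - 3)*(t - 2)*(t + 4)*(t + 5).
Partial-fraction decomposition: 10847/(6776*(t + 5)) - 1147/(1400*(t + 4)) - 71/(224*(t - 2)) + 145/(56*(t - 3)) + 91589/(96800*(t - 6)) + 11843/(440*(t - 6)**2).
Integrate each term; A/(t−a) gives A·log|t−a|; A/(t−a)² gives −A/(t−a).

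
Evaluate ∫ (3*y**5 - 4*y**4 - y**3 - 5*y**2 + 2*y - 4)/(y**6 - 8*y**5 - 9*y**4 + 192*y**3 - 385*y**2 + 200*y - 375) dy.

Factor the denominator: (y - 5)**2*(y - 3)*(y + 5)*(y**2 + 1).
Partial-fraction decomposition: -3*(2*y - 3)/(676*(y**2 + 1)) + 11889/(20800*(y + 5)) + 67/(64*(y - 3)) + 11749/(8450*(y - 5)) + 6631/(520*(y - 5)**2).
Integrate each term; A/(y−a) gives A·log|y−a|; the (By+D)/(y²+p²) term gives a log and an atan.

11749*log(y - 5)/8450 + 67*log(y - 3)/64 + 11889*log(y + 5)/20800 - 3*log(y**2 + 1)/676 + 9*atan(y)/676 - 6631/(520*y - 2600) + C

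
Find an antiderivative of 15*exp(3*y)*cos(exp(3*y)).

5*sin(exp(3*y)) + C

Let u = exp(3*y), so du = (3*exp(3*y)) dy.
Rewriting, the integral becomes 5·∫ cos(u) du = 5·sin(u).
Substituting back, u = exp(3*y).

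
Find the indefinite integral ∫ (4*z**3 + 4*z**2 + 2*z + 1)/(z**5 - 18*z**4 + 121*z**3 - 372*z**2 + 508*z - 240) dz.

1021*log(z - 6)/40 - 611*log(z - 5)/12 + 329*log(z - 4)/12 - 53*log(z - 2)/24 + 11*log(z - 1)/60 + C

Factor the denominator: (z - 6)*(z - 5)*(z - 4)*(z - 2)*(z - 1).
Partial-fraction decomposition: 11/(60*(z - 1)) - 53/(24*(z - 2)) + 329/(12*(z - 4)) - 611/(12*(z - 5)) + 1021/(40*(z - 6)).
Integrate each term: A/(z−a) contributes A·log|z−a|.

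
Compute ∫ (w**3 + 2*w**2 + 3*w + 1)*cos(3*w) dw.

Use integration by parts with u = w**3 + 2*w**2 + 3*w + 1, dv = cos(3*w) dw, so v = sin(3*w)/3.
Apply parts 3 times (tabular method): alternate signs, differentiate u down to 0, integrate dv up.

w**3*sin(3*w)/3 + 2*w**2*sin(3*w)/3 + w**2*cos(3*w)/3 + 7*w*sin(3*w)/9 + 4*w*cos(3*w)/9 + 5*sin(3*w)/27 + 7*cos(3*w)/27 + C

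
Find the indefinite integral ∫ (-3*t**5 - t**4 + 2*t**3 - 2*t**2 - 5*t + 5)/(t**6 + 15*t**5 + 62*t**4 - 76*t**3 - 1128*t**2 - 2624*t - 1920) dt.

-3247*log(t - 4)/25920 + 2953*log(t + 2)/1728 - 2681*log(t + 4)/64 + 8480*log(t + 5)/81 - 21563*log(t + 6)/320 + 71/(144*t + 288) + C

Factor the denominator: (t - 4)*(t + 2)**2*(t + 4)*(t + 5)*(t + 6).
Partial-fraction decomposition: -21563/(320*(t + 6)) + 8480/(81*(t + 5)) - 2681/(64*(t + 4)) + 2953/(1728*(t + 2)) - 71/(144*(t + 2)**2) - 3247/(25920*(t - 4)).
Integrate each term; A/(t−a) gives A·log|t−a|; A/(t−a)² gives −A/(t−a).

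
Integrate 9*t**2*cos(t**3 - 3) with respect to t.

Let u = t**3 - 3, so du = (3*t**2) dt.
Rewriting, the integral becomes 3·∫ cos(u) du = 3·sin(u).
Substituting back, u = t**3 - 3.

3*sin(t**3 - 3) + C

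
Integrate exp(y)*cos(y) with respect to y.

exp(y)*sin(y)/2 + exp(y)*cos(y)/2 + C

Let I denote the integral. Integrate by parts with u = cos(y), dv = exp(y) dy, so v = exp(y): I = exp(y)*cos(y) + ∫ exp(y)*sin(y) dy.
Apply parts again with u = sin(y), dv = exp(y) dy: ∫ exp(y)*sin(y) dy = exp(y)*sin(y) − I. Substituting back brings back I: I = exp(y)*sin(y) + exp(y)*cos(y) − I.
Solving for I: (1 + 1)·I equals the remaining terms, so I = (1/2)·(exp(y)*sin(y) + exp(y)*cos(y)).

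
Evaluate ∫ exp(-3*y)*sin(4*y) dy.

-3*exp(-3*y)*sin(4*y)/25 - 4*exp(-3*y)*cos(4*y)/25 + C

Let I denote the integral. Integrate by parts with u = sin(4*y), dv = exp(-3*y) dy, so v = -exp(-3*y)/3: I = -exp(-3*y)*sin(4*y)/3 + (4/3)·∫ exp(-3*y)*cos(4*y) dy.
Apply parts again with u = cos(4*y), dv = exp(-3*y) dy: ∫ exp(-3*y)*cos(4*y) dy = -exp(-3*y)*cos(4*y)/3 − (4/3)·I. Substituting back brings back I: I = -exp(-3*y)*sin(4*y)/3 - 4*exp(-3*y)*cos(4*y)/9 − (16/9)·I.
Solving for I: (1 + 16/9)·I equals the remaining terms, so I = (9/25)·(-exp(-3*y)*sin(4*y)/3 - 4*exp(-3*y)*cos(4*y)/9).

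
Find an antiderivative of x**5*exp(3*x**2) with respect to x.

Let u = x², du = 2x dx; rewrite as (1/2)∫ u^2·exp(3u) du.
Now integrate by parts 2 times.

(9*x**4 - 6*x**2 + 2)*exp(3*x**2)/54 + C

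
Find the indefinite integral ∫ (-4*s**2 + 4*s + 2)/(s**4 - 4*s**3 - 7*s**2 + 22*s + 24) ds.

Factor the denominator: (s - 4)*(s - 3)*(s + 1)*(s + 2).
Partial-fraction decomposition: 11/(15*(s + 2)) - 3/(10*(s + 1)) + 11/(10*(s - 3)) - 23/(15*(s - 4)).
Integrate each term: A/(s−a) contributes A·log|s−a|.

-23*log(s - 4)/15 + 11*log(s - 3)/10 - 3*log(s + 1)/10 + 11*log(s + 2)/15 + C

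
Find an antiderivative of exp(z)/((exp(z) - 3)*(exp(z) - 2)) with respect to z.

Let u = e^z, du = e^z dz.
The integral becomes ∫ du/((u-2)(u-3)); decompose into partial fractions.

log(exp(z) - 3) - log(exp(z) - 2) + C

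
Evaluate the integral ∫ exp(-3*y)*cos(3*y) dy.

Let I denote the integral. Integrate by parts with u = cos(3*y), dv = exp(-3*y) dy, so v = -exp(-3*y)/3: I = -exp(-3*y)*cos(3*y)/3 − ∫ exp(-3*y)*sin(3*y) dy.
Apply parts again with u = sin(3*y), dv = exp(-3*y) dy: ∫ exp(-3*y)*sin(3*y) dy = -exp(-3*y)*sin(3*y)/3 + I. Substituting back brings back I: I = exp(-3*y)*sin(3*y)/3 - exp(-3*y)*cos(3*y)/3 − I.
Solving for I: (1 + 1)·I equals the remaining terms, so I = (1/2)·(exp(-3*y)*sin(3*y)/3 - exp(-3*y)*cos(3*y)/3).

exp(-3*y)*sin(3*y)/6 - exp(-3*y)*cos(3*y)/6 + C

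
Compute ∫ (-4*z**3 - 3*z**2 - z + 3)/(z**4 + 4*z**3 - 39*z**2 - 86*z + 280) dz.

-577*log(z - 5)/324 + 43*log(z - 2)/162 + 215*log(z + 4)/162 - 1235*log(z + 7)/324 + C

Factor the denominator: (z - 5)*(z - 2)*(z + 4)*(z + 7).
Partial-fraction decomposition: -1235/(324*(z + 7)) + 215/(162*(z + 4)) + 43/(162*(z - 2)) - 577/(324*(z - 5)).
Integrate each term: A/(z−a) contributes A·log|z−a|.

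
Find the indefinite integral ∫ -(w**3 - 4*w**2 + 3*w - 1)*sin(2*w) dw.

w**3*cos(2*w)/2 - 3*w**2*sin(2*w)/4 - 2*w**2*cos(2*w) + 2*w*sin(2*w) + 3*w*cos(2*w)/4 - 3*sin(2*w)/8 + cos(2*w)/2 + C

Use integration by parts with u = w**3 - 4*w**2 + 3*w - 1, dv = -sin(2*w) dw, so v = cos(2*w)/2.
Apply parts 3 times (tabular method): alternate signs, differentiate u down to 0, integrate dv up.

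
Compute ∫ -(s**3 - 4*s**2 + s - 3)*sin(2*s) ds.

s**3*cos(2*s)/2 - 3*s**2*sin(2*s)/4 - 2*s**2*cos(2*s) + 2*s*sin(2*s) - s*cos(2*s)/4 + sin(2*s)/8 - cos(2*s)/2 + C

Use integration by parts with u = s**3 - 4*s**2 + s - 3, dv = -sin(2*s) ds, so v = cos(2*s)/2.
Apply parts 3 times (tabular method): alternate signs, differentiate u down to 0, integrate dv up.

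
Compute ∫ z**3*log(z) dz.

z**4*log(z)/4 - z**4/16 + C

Use integration by parts with u = log(z), dv = z**3 dz.
Then du = 1/z dz and v = z**4/4.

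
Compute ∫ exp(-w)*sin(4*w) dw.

Let I denote the integral. Integrate by parts with u = sin(4*w), dv = exp(-w) dw, so v = -exp(-w): I = -exp(-w)*sin(4*w) + 4·∫ exp(-w)*cos(4*w) dw.
Apply parts again with u = cos(4*w), dv = exp(-w) dw: ∫ exp(-w)*cos(4*w) dw = -exp(-w)*cos(4*w) − 4·I. Substituting back brings back I: I = -exp(-w)*sin(4*w) - 4*exp(-w)*cos(4*w) − 16·I.
Solving for I: (1 + 16)·I equals the remaining terms, so I = (1/17)·(-exp(-w)*sin(4*w) - 4*exp(-w)*cos(4*w)).

-exp(-w)*sin(4*w)/17 - 4*exp(-w)*cos(4*w)/17 + C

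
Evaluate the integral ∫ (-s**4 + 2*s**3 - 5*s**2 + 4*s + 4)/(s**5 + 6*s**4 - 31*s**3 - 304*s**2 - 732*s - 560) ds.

-482*log(s - 7)/2673 - 542*log(s + 2)/243 + 119*log(s + 4)/11 - 254*log(s + 5)/27 - 28/(27*s + 54) + C

Factor the denominator: (s - 7)*(s + 2)**2*(s + 4)*(s + 5).
Partial-fraction decomposition: -254/(27*(s + 5)) + 119/(11*(s + 4)) - 542/(243*(s + 2)) + 28/(27*(s + 2)**2) - 482/(2673*(s - 7)).
Integrate each term; A/(s−a) gives A·log|s−a|; A/(s−a)² gives −A/(s−a).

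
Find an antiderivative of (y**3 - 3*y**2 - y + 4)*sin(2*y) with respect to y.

Use integration by parts with u = y**3 - 3*y**2 - y + 4, dv = sin(2*y) dy, so v = -cos(2*y)/2.
Apply parts 3 times (tabular method): alternate signs, differentiate u down to 0, integrate dv up.

-y**3*cos(2*y)/2 + 3*y**2*sin(2*y)/4 + 3*y**2*cos(2*y)/2 - 3*y*sin(2*y)/2 + 5*y*cos(2*y)/4 - 5*sin(2*y)/8 - 11*cos(2*y)/4 + C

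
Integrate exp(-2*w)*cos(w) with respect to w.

exp(-2*w)*sin(w)/5 - 2*exp(-2*w)*cos(w)/5 + C

Let I denote the integral. Integrate by parts with u = cos(w), dv = exp(-2*w) dw, so v = -exp(-2*w)/2: I = -exp(-2*w)*cos(w)/2 − (1/2)·∫ exp(-2*w)*sin(w) dw.
Apply parts again with u = sin(w), dv = exp(-2*w) dw: ∫ exp(-2*w)*sin(w) dw = -exp(-2*w)*sin(w)/2 + (1/2)·I. Substituting back brings back I: I = exp(-2*w)*sin(w)/4 - exp(-2*w)*cos(w)/2 − (1/4)·I.
Solving for I: (1 + 1/4)·I equals the remaining terms, so I = (4/5)·(exp(-2*w)*sin(w)/4 - exp(-2*w)*cos(w)/2).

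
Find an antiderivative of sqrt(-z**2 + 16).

z*sqrt(-z**2 + 16)/2 + 8*asin(z/4) + C

Substitute z = 4·sin(θ), so dz = 4·cos(θ) dθ and the radical becomes sqrt(-z**2 + 16) = 4·cos(θ) by the Pythagorean identity.
Integrate the resulting trig expression in θ, then back-substitute θ = asin(z/4), sin(θ) = z/4, cos(θ) = sqrt(-z**2 + 16)/4 (absorbing any constant into C).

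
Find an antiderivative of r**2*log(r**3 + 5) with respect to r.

r**3*log(r**3 + 5)/3 - r**3/3 + 5*log(r**3 + 5)/3 + C

Let u = r**3 + 5, so du = (3*r**2) dr.
The integral becomes (1/3)·∫ log(u) du; integrate by parts with u′=log(u), dv′=du.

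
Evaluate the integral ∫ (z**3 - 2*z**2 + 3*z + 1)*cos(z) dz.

z**3*sin(z) - 2*z**2*sin(z) + 3*z**2*cos(z) - 3*z*sin(z) - 4*z*cos(z) + 5*sin(z) - 3*cos(z) + C

Use integration by parts with u = z**3 - 2*z**2 + 3*z + 1, dv = cos(z) dz, so v = sin(z).
Apply parts 3 times (tabular method): alternate signs, differentiate u down to 0, integrate dv up.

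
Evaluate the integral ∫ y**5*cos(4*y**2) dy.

Let u = y², du = 2y dy; rewrite as (1/2)∫ u^2·cos(4u) du.
Now integrate by parts 2 times.

y**4*sin(4*y**2)/8 + y**2*cos(4*y**2)/16 - sin(4*y**2)/64 + C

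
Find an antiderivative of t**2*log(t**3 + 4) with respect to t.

Let u = t**3 + 4, so du = (3*t**2) dt.
The integral becomes (1/3)·∫ log(u) du; integrate by parts with u′=log(u), dv′=du.

t**3*log(t**3 + 4)/3 - t**3/3 + 4*log(t**3 + 4)/3 + C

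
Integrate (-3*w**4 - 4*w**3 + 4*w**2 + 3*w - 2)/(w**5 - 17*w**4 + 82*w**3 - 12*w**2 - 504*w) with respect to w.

log(w)/252 - 8360*log(w - 7)/63 + 18677*log(w - 6)/144 - log(w + 2)/144 - 287/(3*w - 18) + C

Factor the denominator: w*(w - 7)*(w - 6)**2*(w + 2).
Partial-fraction decomposition: -1/(144*(w + 2)) + 18677/(144*(w - 6)) + 287/(3*(w - 6)**2) - 8360/(63*(w - 7)) + 1/(252*w).
Integrate each term; A/(w−a) gives A·log|w−a|; A/(w−a)² gives −A/(w−a).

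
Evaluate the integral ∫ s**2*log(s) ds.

Use integration by parts with u = log(s), dv = s**2 ds.
Then du = 1/s ds and v = s**3/3.

s**3*log(s)/3 - s**3/9 + C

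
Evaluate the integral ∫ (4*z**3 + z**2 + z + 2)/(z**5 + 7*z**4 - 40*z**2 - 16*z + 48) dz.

Factor the denominator: (z - 2)*(z - 1)*(z + 2)**2*(z + 6).
Partial-fraction decomposition: -13/(14*(z + 6)) + 107/(144*(z + 2)) - 7/(12*(z + 2)**2) - 8/(63*(z - 1)) + 5/(16*(z - 2)).
Integrate each term; A/(z−a) gives A·log|z−a|; A/(z−a)² gives −A/(z−a).

5*log(z - 2)/16 - 8*log(z - 1)/63 + 107*log(z + 2)/144 - 13*log(z + 6)/14 + 7/(12*z + 24) + C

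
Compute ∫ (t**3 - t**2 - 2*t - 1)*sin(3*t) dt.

-t**3*cos(3*t)/3 + t**2*sin(3*t)/3 + t**2*cos(3*t)/3 - 2*t*sin(3*t)/9 + 8*t*cos(3*t)/9 - 8*sin(3*t)/27 + 7*cos(3*t)/27 + C

Use integration by parts with u = t**3 - t**2 - 2*t - 1, dv = sin(3*t) dt, so v = -cos(3*t)/3.
Apply parts 3 times (tabular method): alternate signs, differentiate u down to 0, integrate dv up.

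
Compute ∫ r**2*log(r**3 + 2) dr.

r**3*log(r**3 + 2)/3 - r**3/3 + 2*log(r**3 + 2)/3 + C

Let u = r**3 + 2, so du = (3*r**2) dr.
The integral becomes (1/3)·∫ log(u) du; integrate by parts with u′=log(u), dv′=du.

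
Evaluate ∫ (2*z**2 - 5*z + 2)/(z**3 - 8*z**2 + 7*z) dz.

Factor the denominator: z*(z - 7)*(z - 1).
Partial-fraction decomposition: 1/(6*(z - 1)) + 65/(42*(z - 7)) + 2/(7*z).
Integrate each term: A/(z−a) contributes A·log|z−a|.

2*log(z)/7 + 65*log(z - 7)/42 + log(z - 1)/6 + C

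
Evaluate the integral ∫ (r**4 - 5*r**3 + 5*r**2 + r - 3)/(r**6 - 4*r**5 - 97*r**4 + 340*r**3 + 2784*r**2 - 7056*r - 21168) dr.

935*log(r - 7)/1638 - 23233*log(r - 6)/43264 - 71*log(r + 2)/11520 + 283*log(r + 6)/832 - 4351*log(r + 7)/11830 + 133/(416*r - 2496) + C

Factor the denominator: (r - 7)*(r - 6)**2*(r + 2)*(r + 6)*(r + 7).
Partial-fraction decomposition: -4351/(11830*(r + 7)) + 283/(832*(r + 6)) - 71/(11520*(r + 2)) - 23233/(43264*(r - 6)) - 133/(416*(r - 6)**2) + 935/(1638*(r - 7)).
Integrate each term; A/(r−a) gives A·log|r−a|; A/(r−a)² gives −A/(r−a).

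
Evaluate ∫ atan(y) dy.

Use integration by parts with u = arctan(y), dv = dy.
Then du = 1/(y**2 + 1) dy.

y*atan(y) - log(y**2 + 1)/2 + C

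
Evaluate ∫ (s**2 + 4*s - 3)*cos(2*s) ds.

Use integration by parts with u = s**2 + 4*s - 3, dv = cos(2*s) ds, so v = sin(2*s)/2.
Apply parts 2 times (tabular method): alternate signs, differentiate u down to 0, integrate dv up.

s**2*sin(2*s)/2 + 2*s*sin(2*s) + s*cos(2*s)/2 - 7*sin(2*s)/4 + cos(2*s) + C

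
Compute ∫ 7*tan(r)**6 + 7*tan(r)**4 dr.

7*tan(r)**5/5 + C

Let u = tan(r), so du = (tan(r)**2 + 1) dr.
Rewriting, the integral becomes 7·∫ u^4 du = 7·u^5/5.
Substituting back, u = tan(r).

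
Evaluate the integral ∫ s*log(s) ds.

Use integration by parts with u = log(s), dv = s ds.
Then du = 1/s ds and v = s**2/2.

s**2*log(s)/2 - s**2/4 + C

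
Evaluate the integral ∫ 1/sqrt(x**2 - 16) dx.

Substitute x = 4·sec(θ), so dx = 4·sec(θ)*tan(θ) dθ and the radical becomes sqrt(x**2 - 16) = 4·tan(θ) by the Pythagorean identity.
Integrate the resulting trig expression in θ, then back-substitute sec(θ) = x/4, tan(θ) = sqrt(x**2 - 16)/4 (absorbing any constant into C).

log(x + sqrt(x**2 - 16)) + C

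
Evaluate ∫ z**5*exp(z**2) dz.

(z**4 - 2*z**2 + 2)*exp(z**2)/2 + C

Let u = z², du = 2z dz; rewrite as (1/2)∫ u^2·exp(1u) du.
Now integrate by parts 2 times.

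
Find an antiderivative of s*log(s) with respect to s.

Use integration by parts with u = log(s), dv = s ds.
Then du = 1/s ds and v = s**2/2.

s**2*log(s)/2 - s**2/4 + C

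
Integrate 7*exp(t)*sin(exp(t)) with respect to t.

-7*cos(exp(t)) + C

Let u = exp(t), so du = (exp(t)) dt.
Rewriting, the integral becomes 7·∫ sin(u) du = 7·-cos(u).
Substituting back, u = exp(t).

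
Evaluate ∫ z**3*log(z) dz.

z**4*log(z)/4 - z**4/16 + C

Use integration by parts with u = log(z), dv = z**3 dz.
Then du = 1/z dz and v = z**4/4.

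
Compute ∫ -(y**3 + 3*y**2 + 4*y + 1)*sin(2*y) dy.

y**3*cos(2*y)/2 - 3*y**2*sin(2*y)/4 + 3*y**2*cos(2*y)/2 - 3*y*sin(2*y)/2 + 5*y*cos(2*y)/4 - 5*sin(2*y)/8 - cos(2*y)/4 + C

Use integration by parts with u = y**3 + 3*y**2 + 4*y + 1, dv = -sin(2*y) dy, so v = cos(2*y)/2.
Apply parts 3 times (tabular method): alternate signs, differentiate u down to 0, integrate dv up.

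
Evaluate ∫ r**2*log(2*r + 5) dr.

r**3*log(2*r + 5)/3 - r**3/9 + 5*r**2/12 - 25*r/12 + 125*log(2*r + 5)/24 + C

Use integration by parts with u = log(2*r + 5), dv = r**2 dr.
Then du = 2/(2*r + 5) dr and v = r**3/3.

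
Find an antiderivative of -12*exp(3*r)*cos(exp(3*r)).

Let u = exp(3*r), so du = (3*exp(3*r)) dr.
Rewriting, the integral becomes -4·∫ cos(u) du = -4·sin(u).
Substituting back, u = exp(3*r).

-4*sin(exp(3*r)) + C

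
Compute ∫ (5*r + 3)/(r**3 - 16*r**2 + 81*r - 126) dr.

Factor the denominator: (r - 7)*(r - 6)*(r - 3).
Partial-fraction decomposition: 3/(2*(r - 3)) - 11/(r - 6) + 19/(2*(r - 7)).
Integrate each term: A/(r−a) contributes A·log|r−a|.

19*log(r - 7)/2 - 11*log(r - 6) + 3*log(r - 3)/2 + C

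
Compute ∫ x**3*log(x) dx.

Use integration by parts with u = log(x), dv = x**3 dx.
Then du = 1/x dx and v = x**4/4.

x**4*log(x)/4 - x**4/16 + C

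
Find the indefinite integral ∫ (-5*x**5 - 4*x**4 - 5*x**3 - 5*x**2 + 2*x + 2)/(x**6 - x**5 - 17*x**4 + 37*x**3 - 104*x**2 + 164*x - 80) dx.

-121*log(x - 4)/30 + 121*log(x - 1)/180 - 1513*log(x + 5)/1044 - 11*log(x**2 + 4)/116 - 69*atan(x/2)/145 - 1/(6*x - 6) + C

Factor the denominator: (x - 4)*(x - 1)**2*(x + 5)*(x**2 + 4).
Partial-fraction decomposition: -(55*x + 276)/(290*(x**2 + 4)) - 1513/(1044*(x + 5)) + 121/(180*(x - 1)) + 1/(6*(x - 1)**2) - 121/(30*(x - 4)).
Integrate each term; A/(x−a) gives A·log|x−a|; the (Bx+D)/(x²+p²) term gives a log and an atan.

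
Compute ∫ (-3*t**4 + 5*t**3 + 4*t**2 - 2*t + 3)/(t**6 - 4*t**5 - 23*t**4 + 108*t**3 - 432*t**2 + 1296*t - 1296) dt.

-99*log(t - 6)/320 + 2421*log(t - 2)/43264 + 1603*log(t + 6)/11520 + 869*log(t**2 + 9)/15210 - 1024*atan(t/3)/7605 + 7/(416*t - 832) + C

Factor the denominator: (t - 6)*(t - 2)**2*(t + 6)*(t**2 + 9).
Partial-fraction decomposition: (869*t - 3072)/(7605*(t**2 + 9)) + 1603/(11520*(t + 6)) + 2421/(43264*(t - 2)) - 7/(416*(t - 2)**2) - 99/(320*(t - 6)).
Integrate each term; A/(t−a) gives A·log|t−a|; the (Bt+D)/(t²+p²) term gives a log and an atan.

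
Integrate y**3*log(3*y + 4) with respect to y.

y**4*log(3*y + 4)/4 - y**4/16 + y**3/9 - 2*y**2/9 + 16*y/27 - 64*log(3*y + 4)/81 + C

Use integration by parts with u = log(3*y + 4), dv = y**3 dy.
Then du = 3/(3*y + 4) dy and v = y**4/4.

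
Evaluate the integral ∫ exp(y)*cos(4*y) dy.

4*exp(y)*sin(4*y)/17 + exp(y)*cos(4*y)/17 + C

Let I denote the integral. Integrate by parts with u = cos(4*y), dv = exp(y) dy, so v = exp(y): I = exp(y)*cos(4*y) + 4·∫ exp(y)*sin(4*y) dy.
Apply parts again with u = sin(4*y), dv = exp(y) dy: ∫ exp(y)*sin(4*y) dy = exp(y)*sin(4*y) − 4·I. Substituting back brings back I: I = 4*exp(y)*sin(4*y) + exp(y)*cos(4*y) − 16·I.
Solving for I: (1 + 16)·I equals the remaining terms, so I = (1/17)·(4*exp(y)*sin(4*y) + exp(y)*cos(4*y)).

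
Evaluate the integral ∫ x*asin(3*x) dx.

Use integration by parts with u = arcsin(3*x), dv = x dx.
Then du = 3/sqrt(-9*x**2 + 1) dx.

x**2*asin(3*x)/2 + x*sqrt(-9*x**2 + 1)/12 - asin(3*x)/36 + C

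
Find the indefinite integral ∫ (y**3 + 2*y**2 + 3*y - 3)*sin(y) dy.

Use integration by parts with u = y**3 + 2*y**2 + 3*y - 3, dv = sin(y) dy, so v = -cos(y).
Apply parts 3 times (tabular method): alternate signs, differentiate u down to 0, integrate dv up.

-y**3*cos(y) + 3*y**2*sin(y) - 2*y**2*cos(y) + 4*y*sin(y) + 3*y*cos(y) - 3*sin(y) + 7*cos(y) + C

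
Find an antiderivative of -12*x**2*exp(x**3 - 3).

-4*exp(x**3 - 3) + C

Let u = x**3 - 3, so du = (3*x**2) dx.
Rewriting, the integral becomes -4·∫ e^u du = -4·e^u.
Substituting back, u = x**3 - 3.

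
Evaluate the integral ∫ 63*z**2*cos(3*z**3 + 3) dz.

Let u = 3*z**3 + 3, so du = (9*z**2) dz.
Rewriting, the integral becomes 7·∫ cos(u) du = 7·sin(u).
Substituting back, u = 3*z**3 + 3.

7*sin(3*z**3 + 3) + C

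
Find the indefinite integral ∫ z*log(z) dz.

Use integration by parts with u = log(z), dv = z dz.
Then du = 1/z dz and v = z**2/2.

z**2*log(z)/2 - z**2/4 + C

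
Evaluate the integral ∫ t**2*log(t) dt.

t**3*log(t)/3 - t**3/9 + C

Use integration by parts with u = log(t), dv = t**2 dt.
Then du = 1/t dt and v = t**3/3.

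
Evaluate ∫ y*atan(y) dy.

y**2*atan(y)/2 - y/2 + atan(y)/2 + C

Use integration by parts with u = arctan(y), dv = y dy.
Then du = 1/(y**2 + 1) dy.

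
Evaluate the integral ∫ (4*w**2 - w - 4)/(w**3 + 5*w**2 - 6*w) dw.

2*log(w)/3 - log(w - 1)/7 + 73*log(w + 6)/21 + C

Factor the denominator: w*(w - 1)*(w + 6).
Partial-fraction decomposition: 73/(21*(w + 6)) - 1/(7*(w - 1)) + 2/(3*w).
Integrate each term: A/(w−a) contributes A·log|w−a|.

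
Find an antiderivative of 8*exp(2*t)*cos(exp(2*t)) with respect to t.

4*sin(exp(2*t)) + C

Let u = exp(2*t), so du = (2*exp(2*t)) dt.
Rewriting, the integral becomes 4·∫ cos(u) du = 4·sin(u).
Substituting back, u = exp(2*t).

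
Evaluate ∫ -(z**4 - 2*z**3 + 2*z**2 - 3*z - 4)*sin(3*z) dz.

z**4*cos(3*z)/3 - 4*z**3*sin(3*z)/9 - 2*z**3*cos(3*z)/3 + 2*z**2*sin(3*z)/3 + 2*z**2*cos(3*z)/9 - 4*z*sin(3*z)/27 - 5*z*cos(3*z)/9 + 5*sin(3*z)/27 - 112*cos(3*z)/81 + C

Use integration by parts with u = z**4 - 2*z**3 + 2*z**2 - 3*z - 4, dv = -sin(3*z) dz, so v = cos(3*z)/3.
Apply parts 4 times (tabular method): alternate signs, differentiate u down to 0, integrate dv up.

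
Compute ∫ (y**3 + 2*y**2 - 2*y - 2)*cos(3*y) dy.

Use integration by parts with u = y**3 + 2*y**2 - 2*y - 2, dv = cos(3*y) dy, so v = sin(3*y)/3.
Apply parts 3 times (tabular method): alternate signs, differentiate u down to 0, integrate dv up.

y**3*sin(3*y)/3 + 2*y**2*sin(3*y)/3 + y**2*cos(3*y)/3 - 8*y*sin(3*y)/9 + 4*y*cos(3*y)/9 - 22*sin(3*y)/27 - 8*cos(3*y)/27 + C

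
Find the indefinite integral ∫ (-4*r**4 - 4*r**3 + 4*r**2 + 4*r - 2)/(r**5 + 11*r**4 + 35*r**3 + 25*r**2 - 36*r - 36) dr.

-log(r - 1)/84 + log(r + 1)/10 - 13*log(r + 2)/6 + 97*log(r + 3)/12 - 2101*log(r + 6)/210 + C

Factor the denominator: (r - 1)*(r + 1)*(r + 2)*(r + 3)*(r + 6).
Partial-fraction decomposition: -2101/(210*(r + 6)) + 97/(12*(r + 3)) - 13/(6*(r + 2)) + 1/(10*(r + 1)) - 1/(84*(r - 1)).
Integrate each term: A/(r−a) contributes A·log|r−a|.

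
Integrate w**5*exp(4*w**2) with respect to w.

(8*w**4 - 4*w**2 + 1)*exp(4*w**2)/64 + C

Let u = w², du = 2w dw; rewrite as (1/2)∫ u^2·exp(4u) du.
Now integrate by parts 2 times.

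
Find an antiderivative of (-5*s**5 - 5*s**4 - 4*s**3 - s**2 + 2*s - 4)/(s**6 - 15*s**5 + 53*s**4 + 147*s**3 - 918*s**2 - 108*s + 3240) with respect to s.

637703*log(s - 6)/3888 - 19269*log(s - 5)/112 + 347*log(s - 3)/108 + 5*log(s + 2)/112 - 899*log(s + 3)/3888 + 11563/(54*s - 324) + C

Factor the denominator: (s - 6)**2*(s - 5)*(s - 3)*(s + 2)*(s + 3).
Partial-fraction decomposition: -899/(3888*(s + 3)) + 5/(112*(s + 2)) + 347/(108*(s - 3)) - 19269/(112*(s - 5)) + 637703/(3888*(s - 6)) - 11563/(54*(s - 6)**2).
Integrate each term; A/(s−a) gives A·log|s−a|; A/(s−a)² gives −A/(s−a).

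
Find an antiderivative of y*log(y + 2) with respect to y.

Use integration by parts with u = log(y + 2), dv = y dy.
Then du = 1/(y + 2) dy and v = y**2/2.

y**2*log(y + 2)/2 - y**2/4 + y - 2*log(y + 2) + C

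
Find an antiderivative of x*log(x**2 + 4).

Let u = x**2 + 4, so du = (2*x) dx.
The integral becomes (1/2)·∫ log(u) du; integrate by parts with u′=log(u), dv′=du.

x**2*log(x**2 + 4)/2 - x**2/2 + 2*log(x**2 + 4) + C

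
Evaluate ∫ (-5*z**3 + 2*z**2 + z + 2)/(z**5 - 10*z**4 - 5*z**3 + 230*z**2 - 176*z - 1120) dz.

Factor the denominator: (z - 7)*(z - 5)*(z - 4)*(z + 2)*(z + 4).
Partial-fraction decomposition: 175/(792*(z + 4)) - 4/(63*(z + 2)) - 47/(24*(z - 4)) + 284/(63*(z - 5)) - 268/(99*(z - 7)).
Integrate each term: A/(z−a) contributes A·log|z−a|.

-268*log(z - 7)/99 + 284*log(z - 5)/63 - 47*log(z - 4)/24 - 4*log(z + 2)/63 + 175*log(z + 4)/792 + C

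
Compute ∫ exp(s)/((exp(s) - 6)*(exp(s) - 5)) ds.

Let u = e^s, du = e^s ds.
The integral becomes ∫ du/((u-5)(u-6)); decompose into partial fractions.

log(exp(s) - 6) - log(exp(s) - 5) + C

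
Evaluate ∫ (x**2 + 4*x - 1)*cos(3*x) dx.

Use integration by parts with u = x**2 + 4*x - 1, dv = cos(3*x) dx, so v = sin(3*x)/3.
Apply parts 2 times (tabular method): alternate signs, differentiate u down to 0, integrate dv up.

x**2*sin(3*x)/3 + 4*x*sin(3*x)/3 + 2*x*cos(3*x)/9 - 11*sin(3*x)/27 + 4*cos(3*x)/9 + C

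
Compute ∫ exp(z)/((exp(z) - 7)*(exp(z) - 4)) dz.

Let u = e^z, du = e^z dz.
The integral becomes ∫ du/((u-4)(u-7)); decompose into partial fractions.

log(exp(z) - 7)/3 - log(exp(z) - 4)/3 + C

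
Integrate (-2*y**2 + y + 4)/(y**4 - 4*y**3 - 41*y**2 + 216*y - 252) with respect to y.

Factor the denominator: (y - 6)*(y - 3)*(y - 2)*(y + 7).
Partial-fraction decomposition: 101/(1170*(y + 7)) - 1/(18*(y - 2)) + 11/(30*(y - 3)) - 31/(78*(y - 6)).
Integrate each term: A/(y−a) contributes A·log|y−a|.

-31*log(y - 6)/78 + 11*log(y - 3)/30 - log(y - 2)/18 + 101*log(y + 7)/1170 + C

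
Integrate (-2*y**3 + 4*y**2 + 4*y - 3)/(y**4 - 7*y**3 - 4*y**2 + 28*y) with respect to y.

Factor the denominator: y*(y - 7)*(y - 2)*(y + 2).
Partial-fraction decomposition: -7/(24*(y + 2)) - 1/(8*(y - 2)) - 31/(21*(y - 7)) - 3/(28*y).
Integrate each term: A/(y−a) contributes A·log|y−a|.

-3*log(y)/28 - 31*log(y - 7)/21 - log(y - 2)/8 - 7*log(y + 2)/24 + C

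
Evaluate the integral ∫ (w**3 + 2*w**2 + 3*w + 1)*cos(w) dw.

w**3*sin(w) + 2*w**2*sin(w) + 3*w**2*cos(w) - 3*w*sin(w) + 4*w*cos(w) - 3*sin(w) - 3*cos(w) + C

Use integration by parts with u = w**3 + 2*w**2 + 3*w + 1, dv = cos(w) dw, so v = sin(w).
Apply parts 3 times (tabular method): alternate signs, differentiate u down to 0, integrate dv up.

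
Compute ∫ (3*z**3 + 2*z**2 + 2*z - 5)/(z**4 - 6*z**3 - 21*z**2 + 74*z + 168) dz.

568*log(z - 7)/135 - 227*log(z - 4)/126 - 25*log(z + 2)/54 + 37*log(z + 3)/35 + C

Factor the denominator: (z - 7)*(z - 4)*(z + 2)*(z + 3).
Partial-fraction decomposition: 37/(35*(z + 3)) - 25/(54*(z + 2)) - 227/(126*(z - 4)) + 568/(135*(z - 7)).
Integrate each term: A/(z−a) contributes A·log|z−a|.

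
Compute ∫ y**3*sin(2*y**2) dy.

-y**2*cos(2*y**2)/4 + sin(2*y**2)/8 + C

Let u = y², du = 2y dy; rewrite as (1/2)∫ u^1·sin(2u) du.
Now integrate by parts 1 time.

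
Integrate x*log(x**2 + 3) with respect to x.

x**2*log(x**2 + 3)/2 - x**2/2 + 3*log(x**2 + 3)/2 + C

Let u = x**2 + 3, so du = (2*x) dx.
The integral becomes (1/2)·∫ log(u) du; integrate by parts with u′=log(u), dv′=du.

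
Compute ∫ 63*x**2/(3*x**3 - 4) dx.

Let u = 3*x**3 - 4, so du = (9*x**2) dx.
Rewriting, the integral becomes 7·∫ 1/u du = 7·log(u).
Substituting back, u = 3*x**3 - 4.

7*log(3*x**3 - 4) + C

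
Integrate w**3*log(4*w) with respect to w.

w**4*(log(w) + 2*log(2))/4 - w**4/16 + C

Use integration by parts with u = log(4*w), dv = w**3 dw.
Then du = 1/w dw and v = w**4/4.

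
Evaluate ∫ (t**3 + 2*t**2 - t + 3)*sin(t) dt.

-t**3*cos(t) + 3*t**2*sin(t) - 2*t**2*cos(t) + 4*t*sin(t) + 7*t*cos(t) - 7*sin(t) + cos(t) + C

Use integration by parts with u = t**3 + 2*t**2 - t + 3, dv = sin(t) dt, so v = -cos(t).
Apply parts 3 times (tabular method): alternate signs, differentiate u down to 0, integrate dv up.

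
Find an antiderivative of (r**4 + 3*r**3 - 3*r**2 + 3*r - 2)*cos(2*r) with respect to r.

Use integration by parts with u = r**4 + 3*r**3 - 3*r**2 + 3*r - 2, dv = cos(2*r) dr, so v = sin(2*r)/2.
Apply parts 4 times (tabular method): alternate signs, differentiate u down to 0, integrate dv up.

r**4*sin(2*r)/2 + 3*r**3*sin(2*r)/2 + r**3*cos(2*r) - 3*r**2*sin(2*r) + 9*r**2*cos(2*r)/4 - 3*r*sin(2*r)/4 - 3*r*cos(2*r) + sin(2*r)/2 - 3*cos(2*r)/8 + C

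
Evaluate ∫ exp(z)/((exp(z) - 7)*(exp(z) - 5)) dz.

log(exp(z) - 7)/2 - log(exp(z) - 5)/2 + C

Let u = e^z, du = e^z dz.
The integral becomes ∫ du/((u-5)(u-7)); decompose into partial fractions.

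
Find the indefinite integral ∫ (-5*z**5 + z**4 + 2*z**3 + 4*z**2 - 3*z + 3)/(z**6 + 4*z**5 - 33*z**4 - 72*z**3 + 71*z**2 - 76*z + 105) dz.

-7331*log(z - 5)/4992 - log(z - 1)/128 + 129*log(z + 3)/128 - 8597*log(z + 7)/1920 - 7*log(z**2 + 1)/260 + 2*atan(z)/65 + C

Factor the denominator: (z - 5)*(z - 1)*(z + 3)*(z + 7)*(z**2 + 1).
Partial-fraction decomposition: -(7*z - 4)/(130*(z**2 + 1)) - 8597/(1920*(z + 7)) + 129/(128*(z + 3)) - 1/(128*(z - 1)) - 7331/(4992*(z - 5)).
Integrate each term; A/(z−a) gives A·log|z−a|; the (Bz+D)/(z²+p²) term gives a log and an atan.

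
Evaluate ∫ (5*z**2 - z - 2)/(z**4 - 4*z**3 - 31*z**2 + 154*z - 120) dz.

Factor the denominator: (z - 5)*(z - 4)*(z - 1)*(z + 6).
Partial-fraction decomposition: -92/(385*(z + 6)) + 1/(42*(z - 1)) - 37/(15*(z - 4)) + 59/(22*(z - 5)).
Integrate each term: A/(z−a) contributes A·log|z−a|.

59*log(z - 5)/22 - 37*log(z - 4)/15 + log(z - 1)/42 - 92*log(z + 6)/385 + C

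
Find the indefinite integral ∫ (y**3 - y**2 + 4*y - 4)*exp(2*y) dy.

(4*y**3 - 10*y**2 + 26*y - 29)*exp(2*y)/8 + C

Use integration by parts with u = y**3 - y**2 + 4*y - 4, dv = exp(2*y) dy, so v = exp(2*y)/2.
Apply parts 3 times (tabular method): alternate signs, differentiate u down to 0, integrate dv up.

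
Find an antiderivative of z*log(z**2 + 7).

z**2*log(z**2 + 7)/2 - z**2/2 + 7*log(z**2 + 7)/2 + C

Let u = z**2 + 7, so du = (2*z) dz.
The integral becomes (1/2)·∫ log(u) du; integrate by parts with u′=log(u), dv′=du.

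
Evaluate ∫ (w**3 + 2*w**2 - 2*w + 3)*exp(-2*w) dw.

Use integration by parts with u = w**3 + 2*w**2 - 2*w + 3, dv = exp(-2*w) dw, so v = -exp(-2*w)/2.
Apply parts 3 times (tabular method): alternate signs, differentiate u down to 0, integrate dv up.

(-4*w**3 - 14*w**2 - 6*w - 15)*exp(-2*w)/8 + C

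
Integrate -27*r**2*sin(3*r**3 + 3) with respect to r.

3*cos(3*r**3 + 3) + C

Let u = 3*r**3 + 3, so du = (9*r**2) dr.
Rewriting, the integral becomes -3·∫ sin(u) du = -3·-cos(u).
Substituting back, u = 3*r**3 + 3.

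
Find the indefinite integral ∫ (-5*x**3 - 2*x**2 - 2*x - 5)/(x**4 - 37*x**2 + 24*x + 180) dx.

-345*log(x - 5)/77 + 82*log(x - 3)/45 + 31*log(x + 2)/140 - 1015*log(x + 6)/396 + C

Factor the denominator: (x - 5)*(x - 3)*(x + 2)*(x + 6).
Partial-fraction decomposition: -1015/(396*(x + 6)) + 31/(140*(x + 2)) + 82/(45*(x - 3)) - 345/(77*(x - 5)).
Integrate each term: A/(x−a) contributes A·log|x−a|.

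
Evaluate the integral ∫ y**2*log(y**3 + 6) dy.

Let u = y**3 + 6, so du = (3*y**2) dy.
The integral becomes (1/3)·∫ log(u) du; integrate by parts with u′=log(u), dv′=du.

y**3*log(y**3 + 6)/3 - y**3/3 + 2*log(y**3 + 6) + C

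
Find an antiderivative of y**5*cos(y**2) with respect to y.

Let u = y², du = 2y dy; rewrite as (1/2)∫ u^2·cos(1u) du.
Now integrate by parts 2 times.

y**4*sin(y**2)/2 + y**2*cos(y**2) - sin(y**2) + C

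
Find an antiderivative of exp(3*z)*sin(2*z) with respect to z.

3*exp(3*z)*sin(2*z)/13 - 2*exp(3*z)*cos(2*z)/13 + C

Let I denote the integral. Integrate by parts with u = sin(2*z), dv = exp(3*z) dz, so v = exp(3*z)/3: I = exp(3*z)*sin(2*z)/3 − (2/3)·∫ exp(3*z)*cos(2*z) dz.
Apply parts again with u = cos(2*z), dv = exp(3*z) dz: ∫ exp(3*z)*cos(2*z) dz = exp(3*z)*cos(2*z)/3 + (2/3)·I. Substituting back brings back I: I = exp(3*z)*sin(2*z)/3 - 2*exp(3*z)*cos(2*z)/9 − (4/9)·I.
Solving for I: (1 + 4/9)·I equals the remaining terms, so I = (9/13)·(exp(3*z)*sin(2*z)/3 - 2*exp(3*z)*cos(2*z)/9).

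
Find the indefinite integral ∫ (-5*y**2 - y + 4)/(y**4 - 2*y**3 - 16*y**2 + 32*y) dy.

log(y)/8 - 5*log(y - 4)/4 + 3*log(y - 2)/4 + 3*log(y + 4)/8 + C

Factor the denominator: y*(y - 4)*(y - 2)*(y + 4).
Partial-fraction decomposition: 3/(8*(y + 4)) + 3/(4*(y - 2)) - 5/(4*(y - 4)) + 1/(8*y).
Integrate each term: A/(y−a) contributes A·log|y−a|.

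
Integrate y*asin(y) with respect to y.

Use integration by parts with u = arcsin(y), dv = y dy.
Then du = 1/sqrt(-y**2 + 1) dy.

y**2*asin(y)/2 + y*sqrt(-y**2 + 1)/4 - asin(y)/4 + C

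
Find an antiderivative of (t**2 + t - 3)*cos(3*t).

t**2*sin(3*t)/3 + t*sin(3*t)/3 + 2*t*cos(3*t)/9 - 29*sin(3*t)/27 + cos(3*t)/9 + C

Use integration by parts with u = t**2 + t - 3, dv = cos(3*t) dt, so v = sin(3*t)/3.
Apply parts 2 times (tabular method): alternate signs, differentiate u down to 0, integrate dv up.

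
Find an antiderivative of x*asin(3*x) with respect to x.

x**2*asin(3*x)/2 + x*sqrt(-9*x**2 + 1)/12 - asin(3*x)/36 + C

Use integration by parts with u = arcsin(3*x), dv = x dx.
Then du = 3/sqrt(-9*x**2 + 1) dx.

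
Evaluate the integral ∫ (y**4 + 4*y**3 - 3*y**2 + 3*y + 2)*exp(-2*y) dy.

(-2*y**4 - 12*y**3 - 12*y**2 - 18*y - 13)*exp(-2*y)/4 + C

Use integration by parts with u = y**4 + 4*y**3 - 3*y**2 + 3*y + 2, dv = exp(-2*y) dy, so v = -exp(-2*y)/2.
Apply parts 4 times (tabular method): alternate signs, differentiate u down to 0, integrate dv up.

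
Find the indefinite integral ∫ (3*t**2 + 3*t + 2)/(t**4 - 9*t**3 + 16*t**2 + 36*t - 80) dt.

92*log(t - 5)/21 - 31*log(t - 4)/6 + 5*log(t - 2)/6 - log(t + 2)/21 + C

Factor the denominator: (t - 5)*(t - 4)*(t - 2)*(t + 2).
Partial-fraction decomposition: -1/(21*(t + 2)) + 5/(6*(t - 2)) - 31/(6*(t - 4)) + 92/(21*(t - 5)).
Integrate each term: A/(t−a) contributes A·log|t−a|.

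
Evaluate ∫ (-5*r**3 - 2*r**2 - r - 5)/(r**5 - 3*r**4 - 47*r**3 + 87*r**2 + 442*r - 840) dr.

Factor the denominator: (r - 7)*(r - 3)*(r - 2)*(r + 4)*(r + 5).
Partial-fraction decomposition: 575/(672*(r + 5)) - 41/(66*(r + 4)) - 11/(42*(r - 2)) + 23/(32*(r - 3)) - 365/(528*(r - 7)).
Integrate each term: A/(r−a) contributes A·log|r−a|.

-365*log(r - 7)/528 + 23*log(r - 3)/32 - 11*log(r - 2)/42 - 41*log(r + 4)/66 + 575*log(r + 5)/672 + C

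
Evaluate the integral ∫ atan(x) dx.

x*atan(x) - log(x**2 + 1)/2 + C

Use integration by parts with u = arctan(x), dv = dx.
Then du = 1/(x**2 + 1) dx.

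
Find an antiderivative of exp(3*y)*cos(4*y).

4*exp(3*y)*sin(4*y)/25 + 3*exp(3*y)*cos(4*y)/25 + C

Let I denote the integral. Integrate by parts with u = cos(4*y), dv = exp(3*y) dy, so v = exp(3*y)/3: I = exp(3*y)*cos(4*y)/3 + (4/3)·∫ exp(3*y)*sin(4*y) dy.
Apply parts again with u = sin(4*y), dv = exp(3*y) dy: ∫ exp(3*y)*sin(4*y) dy = exp(3*y)*sin(4*y)/3 − (4/3)·I. Substituting back brings back I: I = 4*exp(3*y)*sin(4*y)/9 + exp(3*y)*cos(4*y)/3 − (16/9)·I.
Solving for I: (1 + 16/9)·I equals the remaining terms, so I = (9/25)·(4*exp(3*y)*sin(4*y)/9 + exp(3*y)*cos(4*y)/3).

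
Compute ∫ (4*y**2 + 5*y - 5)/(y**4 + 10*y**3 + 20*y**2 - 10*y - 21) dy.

Factor the denominator: (y - 1)*(y + 1)*(y + 3)*(y + 7).
Partial-fraction decomposition: -13/(16*(y + 7)) + 1/(2*(y + 3)) + 1/(4*(y + 1)) + 1/(16*(y - 1)).
Integrate each term: A/(y−a) contributes A·log|y−a|.

log(y - 1)/16 + log(y + 1)/4 + log(y + 3)/2 - 13*log(y + 7)/16 + C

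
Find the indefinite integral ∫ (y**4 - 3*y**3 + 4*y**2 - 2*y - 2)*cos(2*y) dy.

Use integration by parts with u = y**4 - 3*y**3 + 4*y**2 - 2*y - 2, dv = cos(2*y) dy, so v = sin(2*y)/2.
Apply parts 4 times (tabular method): alternate signs, differentiate u down to 0, integrate dv up.

y**4*sin(2*y)/2 - 3*y**3*sin(2*y)/2 + y**3*cos(2*y) + y**2*sin(2*y)/2 - 9*y**2*cos(2*y)/4 + 5*y*sin(2*y)/4 + y*cos(2*y)/2 - 5*sin(2*y)/4 + 5*cos(2*y)/8 + C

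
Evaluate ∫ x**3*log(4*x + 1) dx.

Use integration by parts with u = log(4*x + 1), dv = x**3 dx.
Then du = 4/(4*x + 1) dx and v = x**4/4.

x**4*log(4*x + 1)/4 - x**4/16 + x**3/48 - x**2/128 + x/256 - log(4*x + 1)/1024 + C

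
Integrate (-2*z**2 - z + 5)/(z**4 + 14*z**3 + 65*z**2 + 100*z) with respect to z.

log(z)/20 + 23*log(z + 4)/4 - 29*log(z + 5)/5 + 8/(z + 5) + C

Factor the denominator: z*(z + 4)*(z + 5)**2.
Partial-fraction decomposition: -29/(5*(z + 5)) - 8/(z + 5)**2 + 23/(4*(z + 4)) + 1/(20*z).
Integrate each term; A/(z−a) gives A·log|z−a|; A/(z−a)² gives −A/(z−a).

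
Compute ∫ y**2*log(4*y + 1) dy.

Use integration by parts with u = log(4*y + 1), dv = y**2 dy.
Then du = 4/(4*y + 1) dy and v = y**3/3.

y**3*log(4*y + 1)/3 - y**3/9 + y**2/24 - y/48 + log(4*y + 1)/192 + C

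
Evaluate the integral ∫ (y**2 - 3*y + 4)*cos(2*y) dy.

y**2*sin(2*y)/2 - 3*y*sin(2*y)/2 + y*cos(2*y)/2 + 7*sin(2*y)/4 - 3*cos(2*y)/4 + C

Use integration by parts with u = y**2 - 3*y + 4, dv = cos(2*y) dy, so v = sin(2*y)/2.
Apply parts 2 times (tabular method): alternate signs, differentiate u down to 0, integrate dv up.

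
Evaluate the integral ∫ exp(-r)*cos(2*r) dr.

Let I denote the integral. Integrate by parts with u = cos(2*r), dv = exp(-r) dr, so v = -exp(-r): I = -exp(-r)*cos(2*r) − 2·∫ exp(-r)*sin(2*r) dr.
Apply parts again with u = sin(2*r), dv = exp(-r) dr: ∫ exp(-r)*sin(2*r) dr = -exp(-r)*sin(2*r) + 2·I. Substituting back brings back I: I = 2*exp(-r)*sin(2*r) - exp(-r)*cos(2*r) − 4·I.
Solving for I: (1 + 4)·I equals the remaining terms, so I = (1/5)·(2*exp(-r)*sin(2*r) - exp(-r)*cos(2*r)).

2*exp(-r)*sin(2*r)/5 - exp(-r)*cos(2*r)/5 + C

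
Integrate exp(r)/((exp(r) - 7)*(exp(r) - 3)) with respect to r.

Let u = e^r, du = e^r dr.
The integral becomes ∫ du/((u-7)(u-3)); decompose into partial fractions.

log(exp(r) - 7)/4 - log(exp(r) - 3)/4 + C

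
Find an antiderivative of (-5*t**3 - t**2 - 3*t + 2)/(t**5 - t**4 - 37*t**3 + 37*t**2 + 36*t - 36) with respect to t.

-283*log(t - 6)/525 + 169*log(t - 1)/700 - 9*log(t + 1)/140 + 38*log(t + 6)/105 - 1/(10*t - 10) + C

Factor the denominator: (t - 6)*(t - 1)**2*(t + 1)*(t + 6).
Partial-fraction decomposition: 38/(105*(t + 6)) - 9/(140*(t + 1)) + 169/(700*(t - 1)) + 1/(10*(t - 1)**2) - 283/(525*(t - 6)).
Integrate each term; A/(t−a) gives A·log|t−a|; A/(t−a)² gives −A/(t−a).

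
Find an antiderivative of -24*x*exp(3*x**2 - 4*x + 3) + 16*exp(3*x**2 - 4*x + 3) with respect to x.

-4*exp(3*x**2 - 4*x + 3) + C

Let u = 3*x**2 - 4*x + 3, so du = (6*x - 4) dx.
Rewriting, the integral becomes -4·∫ e^u du = -4·e^u.
Substituting back, u = 3*x**2 - 4*x + 3.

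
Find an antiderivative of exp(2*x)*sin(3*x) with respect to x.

Let I denote the integral. Integrate by parts with u = sin(3*x), dv = exp(2*x) dx, so v = exp(2*x)/2: I = exp(2*x)*sin(3*x)/2 − (3/2)·∫ exp(2*x)*cos(3*x) dx.
Apply parts again with u = cos(3*x), dv = exp(2*x) dx: ∫ exp(2*x)*cos(3*x) dx = exp(2*x)*cos(3*x)/2 + (3/2)·I. Substituting back brings back I: I = exp(2*x)*sin(3*x)/2 - 3*exp(2*x)*cos(3*x)/4 − (9/4)·I.
Solving for I: (1 + 9/4)·I equals the remaining terms, so I = (4/13)·(exp(2*x)*sin(3*x)/2 - 3*exp(2*x)*cos(3*x)/4).

2*exp(2*x)*sin(3*x)/13 - 3*exp(2*x)*cos(3*x)/13 + C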